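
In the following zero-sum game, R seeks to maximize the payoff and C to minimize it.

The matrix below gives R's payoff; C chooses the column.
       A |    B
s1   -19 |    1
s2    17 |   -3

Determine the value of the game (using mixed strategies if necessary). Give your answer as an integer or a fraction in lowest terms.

-1

Row minima are -19 and -3, so R's maximin is -3; column maxima are 17 and 1, so C's minimax is 1. These differ, so the equilibrium is in mixed strategies.
Let R play s1 with probability p. C is indifferent when −19p + 17(1−p) = p − 3(1−p), giving p = 1/2.
Let C play A with probability q. R is indifferent when −19q + (1−q) = 17q − 3(1−q), giving q = 1/10.
The value is -19·(1/10) + (1)·(9/10) = -1.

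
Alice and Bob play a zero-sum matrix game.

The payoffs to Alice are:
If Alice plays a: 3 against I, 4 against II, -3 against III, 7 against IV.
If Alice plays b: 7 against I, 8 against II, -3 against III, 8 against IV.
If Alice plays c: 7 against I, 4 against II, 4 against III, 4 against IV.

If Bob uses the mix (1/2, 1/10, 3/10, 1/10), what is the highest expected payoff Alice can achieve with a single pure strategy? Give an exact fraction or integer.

11/2

a: (3)·(1/2) + (4)·(1/10) + (-3)·(3/10) + (7)·(1/10) = 17/10.
b: (7)·(1/2) + (8)·(1/10) + (-3)·(3/10) + (8)·(1/10) = 21/5.
c: (7)·(1/2) + (4)·(1/10) + (4)·(3/10) + (4)·(1/10) = 11/2.
The best pure response is c with expected payoff 11/2.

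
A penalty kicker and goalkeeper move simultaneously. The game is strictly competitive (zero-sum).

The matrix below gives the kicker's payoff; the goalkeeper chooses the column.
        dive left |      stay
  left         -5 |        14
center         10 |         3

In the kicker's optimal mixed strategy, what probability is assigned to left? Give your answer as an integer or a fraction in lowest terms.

7/26

Row minima are -5 and 3, so the kicker's maximin is 3; column maxima are 10 and 14, so the goalkeeper's minimax is 10. These differ, so the equilibrium is in mixed strategies.
Let the kicker play left with probability p. The goalkeeper is indifferent when −5p + 10(1−p) = 14p + 3(1−p), giving p = 7/26.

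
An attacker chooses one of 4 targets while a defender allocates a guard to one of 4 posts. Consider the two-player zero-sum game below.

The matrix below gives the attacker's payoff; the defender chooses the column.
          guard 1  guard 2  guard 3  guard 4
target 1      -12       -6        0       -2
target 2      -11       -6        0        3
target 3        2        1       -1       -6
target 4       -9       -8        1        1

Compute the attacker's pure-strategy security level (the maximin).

-6

The worst-case payoff for each row is target 1: -12, target 2: -11, target 3: -6, target 4: -9.
The best of these is -6.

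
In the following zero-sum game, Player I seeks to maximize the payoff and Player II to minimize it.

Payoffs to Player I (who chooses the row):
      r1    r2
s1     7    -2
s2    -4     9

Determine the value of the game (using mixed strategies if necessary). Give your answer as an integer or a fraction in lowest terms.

5/2

Row minima are -2 and -4, so Player I's maximin is -2; column maxima are 7 and 9, so Player II's minimax is 7. These differ, so the equilibrium is in mixed strategies.
Let Player I play s1 with probability p. Player II is indifferent when 7p − 4(1−p) = −2p + 9(1−p), giving p = 13/22.
Let Player II play r1 with probability q. Player I is indifferent when 7q − 2(1−q) = −4q + 9(1−q), giving q = 1/2.
The value is 7·(1/2) + (-2)·(1/2) = 5/2.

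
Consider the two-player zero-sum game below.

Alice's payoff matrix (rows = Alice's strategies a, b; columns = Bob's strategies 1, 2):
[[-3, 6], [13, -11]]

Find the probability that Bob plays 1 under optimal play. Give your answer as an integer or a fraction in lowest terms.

Row minima are -3 and -11, so Alice's maximin is -3; column maxima are 13 and 6, so Bob's minimax is 6. These differ, so the equilibrium is in mixed strategies.
Let Bob play 1 with probability q. Alice is indifferent when −3q + 6(1−q) = 13q − 11(1−q), giving q = 17/33.

17/33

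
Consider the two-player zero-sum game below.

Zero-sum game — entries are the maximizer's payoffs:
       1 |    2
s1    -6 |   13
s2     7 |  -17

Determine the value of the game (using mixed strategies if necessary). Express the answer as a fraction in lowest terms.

-11/43

Row minima are -6 and -17, so the maximizer's maximin is -6; column maxima are 7 and 13, so the minimizer's minimax is 7. These differ, so the equilibrium is in mixed strategies.
Let the maximizer play s1 with probability p. The minimizer is indifferent when −6p + 7(1−p) = 13p − 17(1−p), giving p = 24/43.
Let the minimizer play 1 with probability q. The maximizer is indifferent when −6q + 13(1−q) = 7q − 17(1−q), giving q = 30/43.
The value is -6·(30/43) + (13)·(13/43) = -11/43.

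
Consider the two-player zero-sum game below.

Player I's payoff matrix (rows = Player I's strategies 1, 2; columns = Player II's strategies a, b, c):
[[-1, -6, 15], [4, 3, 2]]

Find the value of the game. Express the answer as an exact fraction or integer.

57/22

Column a is strictly dominated by b for Player II (it gives Player I more in every row).
The remaining 2×2 game on (1, 2) × (b, c) has no saddle point. Let Player I play 1 with probability p; indifference gives −6p + 3(1−p) = 15p + 2(1−p), so p = 1/22.
Similarly Player II's optimal q on b is 13/22, and the value is -6·(13/22) + (15)·(9/22) = 57/22.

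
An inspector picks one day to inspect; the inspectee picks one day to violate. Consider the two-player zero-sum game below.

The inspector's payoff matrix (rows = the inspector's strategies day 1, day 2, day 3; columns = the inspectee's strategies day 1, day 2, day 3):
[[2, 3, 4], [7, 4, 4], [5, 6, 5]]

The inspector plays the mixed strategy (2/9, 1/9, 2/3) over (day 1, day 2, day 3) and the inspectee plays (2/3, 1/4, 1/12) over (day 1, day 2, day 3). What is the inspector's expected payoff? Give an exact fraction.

Against (2/3, 1/4, 1/12), each row's expected payoff is day 1: 29/12; day 2: 6; day 3: 21/4.
Taking the (2/9, 1/9, 2/3)-weighted average: (2/9)·(29/12) + (1/9)·(6) + (2/3)·(21/4) = 127/27.

127/27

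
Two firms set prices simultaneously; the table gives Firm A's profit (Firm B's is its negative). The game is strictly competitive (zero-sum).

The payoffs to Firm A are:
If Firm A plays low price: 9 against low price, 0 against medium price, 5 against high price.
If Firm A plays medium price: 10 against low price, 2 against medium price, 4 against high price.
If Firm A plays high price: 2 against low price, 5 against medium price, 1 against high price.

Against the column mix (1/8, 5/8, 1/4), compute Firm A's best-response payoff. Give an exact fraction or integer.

low price: (9)·(1/8) + (0)·(5/8) + (5)·(1/4) = 19/8.
medium price: (10)·(1/8) + (2)·(5/8) + (4)·(1/4) = 7/2.
high price: (2)·(1/8) + (5)·(5/8) + (1)·(1/4) = 29/8.
The best pure response is high price with expected payoff 29/8.

29/8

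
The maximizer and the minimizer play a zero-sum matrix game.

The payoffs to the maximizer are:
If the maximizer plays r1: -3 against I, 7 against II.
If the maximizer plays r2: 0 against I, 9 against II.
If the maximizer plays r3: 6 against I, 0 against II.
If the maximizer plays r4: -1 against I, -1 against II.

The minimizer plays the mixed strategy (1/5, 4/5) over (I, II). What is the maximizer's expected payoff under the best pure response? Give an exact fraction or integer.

36/5

r1: (-3)·(1/5) + (7)·(4/5) = 5.
r2: (0)·(1/5) + (9)·(4/5) = 36/5.
r3: (6)·(1/5) + (0)·(4/5) = 6/5.
r4: (-1)·(1/5) + (-1)·(4/5) = -1.
The best pure response is r2 with expected payoff 36/5.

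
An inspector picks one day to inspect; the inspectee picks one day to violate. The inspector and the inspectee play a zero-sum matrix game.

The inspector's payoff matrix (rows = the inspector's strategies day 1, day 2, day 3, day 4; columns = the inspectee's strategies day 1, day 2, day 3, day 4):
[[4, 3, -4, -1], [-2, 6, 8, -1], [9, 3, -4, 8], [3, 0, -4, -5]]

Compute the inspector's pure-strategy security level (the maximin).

-2

The worst-case payoff for each row is day 1: -4, day 2: -2, day 3: -4, day 4: -5.
The best of these is -2.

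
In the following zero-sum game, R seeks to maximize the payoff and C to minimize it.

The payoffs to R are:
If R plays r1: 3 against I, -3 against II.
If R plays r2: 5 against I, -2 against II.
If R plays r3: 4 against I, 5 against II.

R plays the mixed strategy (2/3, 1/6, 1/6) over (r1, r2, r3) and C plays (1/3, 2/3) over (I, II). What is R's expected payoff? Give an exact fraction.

1/6

Against (1/3, 2/3), each row's expected payoff is r1: -1; r2: 1/3; r3: 14/3.
Taking the (2/3, 1/6, 1/6)-weighted average: (2/3)·(-1) + (1/6)·(1/3) + (1/6)·(14/3) = 1/6.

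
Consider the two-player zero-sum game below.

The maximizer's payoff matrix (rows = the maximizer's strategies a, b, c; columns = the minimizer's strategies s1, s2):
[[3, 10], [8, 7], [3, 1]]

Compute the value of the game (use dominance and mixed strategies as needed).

59/8

Row c is strictly dominated by row b, so the maximizer never plays it.
The remaining 2×2 game on (a, b) × (s1, s2) has no saddle point. Let the maximizer play a with probability p; indifference gives 3p + 8(1−p) = 10p + 7(1−p), so p = 1/8.
Similarly the minimizer's optimal q on s1 is 3/8, and the value is 3·(3/8) + (10)·(5/8) = 59/8.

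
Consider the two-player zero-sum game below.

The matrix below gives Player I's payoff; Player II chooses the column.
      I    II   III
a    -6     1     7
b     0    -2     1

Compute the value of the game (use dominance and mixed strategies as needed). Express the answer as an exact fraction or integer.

-4/3

Column III is strictly dominated by II for Player II (it gives Player I more in every row).
The remaining 2×2 game on (a, b) × (I, II) has no saddle point. Let Player I play a with probability p; indifference gives −6p = p − 2(1−p), so p = 2/9.
Similarly Player II's optimal q on I is 1/3, and the value is -6·(1/3) + (1)·(2/3) = -4/3.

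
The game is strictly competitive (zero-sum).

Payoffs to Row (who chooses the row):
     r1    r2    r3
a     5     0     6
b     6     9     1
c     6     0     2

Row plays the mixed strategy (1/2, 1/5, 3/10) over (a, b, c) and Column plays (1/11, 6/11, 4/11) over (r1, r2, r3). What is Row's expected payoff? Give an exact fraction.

Against (1/11, 6/11, 4/11), each row's expected payoff is a: 29/11; b: 64/11; c: 14/11.
Taking the (1/2, 1/5, 3/10)-weighted average: (1/2)·(29/11) + (1/5)·(64/11) + (3/10)·(14/11) = 63/22.

63/22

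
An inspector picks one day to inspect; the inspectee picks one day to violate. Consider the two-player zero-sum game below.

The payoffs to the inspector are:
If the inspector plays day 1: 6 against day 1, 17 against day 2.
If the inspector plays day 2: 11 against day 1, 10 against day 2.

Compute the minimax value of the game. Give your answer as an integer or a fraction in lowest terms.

Row minima are 6 and 10, so the inspector's maximin is 10; column maxima are 11 and 17, so the inspectee's minimax is 11. These differ, so the equilibrium is in mixed strategies.
Let the inspector play day 1 with probability p. The inspectee is indifferent when 6p + 11(1−p) = 17p + 10(1−p), giving p = 1/12.
Let the inspectee play day 1 with probability q. The inspector is indifferent when 6q + 17(1−q) = 11q + 10(1−q), giving q = 7/12.
The value is 6·(7/12) + (17)·(5/12) = 127/12.

127/12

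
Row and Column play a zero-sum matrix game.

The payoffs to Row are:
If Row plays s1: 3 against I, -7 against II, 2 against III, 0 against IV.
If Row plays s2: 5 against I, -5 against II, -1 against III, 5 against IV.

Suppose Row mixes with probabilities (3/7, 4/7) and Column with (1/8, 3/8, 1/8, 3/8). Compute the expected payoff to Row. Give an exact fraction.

Against (1/8, 3/8, 1/8, 3/8), each row's expected payoff is s1: -2; s2: 1/2.
Taking the (3/7, 4/7)-weighted average: (3/7)·(-2) + (4/7)·(1/2) = -4/7.

-4/7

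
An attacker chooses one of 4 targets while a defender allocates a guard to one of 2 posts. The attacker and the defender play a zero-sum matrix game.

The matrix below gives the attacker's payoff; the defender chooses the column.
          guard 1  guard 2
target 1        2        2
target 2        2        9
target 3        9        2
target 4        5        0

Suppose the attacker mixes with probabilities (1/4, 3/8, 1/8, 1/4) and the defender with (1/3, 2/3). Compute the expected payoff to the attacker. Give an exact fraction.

95/24

Against (1/3, 2/3), each row's expected payoff is target 1: 2; target 2: 20/3; target 3: 13/3; target 4: 5/3.
Taking the (1/4, 3/8, 1/8, 1/4)-weighted average: (1/4)·(2) + (3/8)·(20/3) + (1/8)·(13/3) + (1/4)·(5/3) = 95/24.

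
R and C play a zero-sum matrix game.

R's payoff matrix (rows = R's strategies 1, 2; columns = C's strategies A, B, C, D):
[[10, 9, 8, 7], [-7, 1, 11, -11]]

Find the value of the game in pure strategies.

Row minima: 7, -11 → R's maximin is 7.
Column maxima: 10, 9, 11, 7 → C's minimax is 7.
They coincide at (1, D), so the value is 7.

7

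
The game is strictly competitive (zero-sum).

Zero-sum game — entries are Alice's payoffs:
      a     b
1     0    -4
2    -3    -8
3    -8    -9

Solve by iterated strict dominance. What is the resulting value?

-4

Column a is strictly dominated by b for Bob (-4<0, -8<-3, -9<-8); eliminate a.
Row 2 is strictly dominated by row 1 (-4>-8); eliminate 2.
Row 3 is strictly dominated by row 1 (-4>-9); eliminate 3.
Only (1, b) remains, with payoff -4.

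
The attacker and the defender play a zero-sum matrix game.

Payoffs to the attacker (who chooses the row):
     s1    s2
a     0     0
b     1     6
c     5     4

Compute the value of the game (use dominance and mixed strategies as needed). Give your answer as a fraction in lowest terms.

13/3

Row a is strictly dominated by row b, so the attacker never plays it.
The remaining 2×2 game on (b, c) × (s1, s2) has no saddle point. Let the attacker play b with probability p; indifference gives p + 5(1−p) = 6p + 4(1−p), so p = 1/6.
Similarly the defender's optimal q on s1 is 1/3, and the value is 1·(1/3) + (6)·(2/3) = 13/3.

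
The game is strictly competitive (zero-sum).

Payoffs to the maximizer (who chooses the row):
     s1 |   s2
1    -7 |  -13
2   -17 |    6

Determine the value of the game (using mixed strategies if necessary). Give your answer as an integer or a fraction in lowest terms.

Row minima are -13 and -17, so the maximizer's maximin is -13; column maxima are -7 and 6, so the minimizer's minimax is -7. These differ, so the equilibrium is in mixed strategies.
Let the maximizer play 1 with probability p. The minimizer is indifferent when −7p − 17(1−p) = −13p + 6(1−p), giving p = 23/29.
Let the minimizer play s1 with probability q. The maximizer is indifferent when −7q − 13(1−q) = −17q + 6(1−q), giving q = 19/29.
The value is -7·(19/29) + (-13)·(10/29) = -263/29.

-263/29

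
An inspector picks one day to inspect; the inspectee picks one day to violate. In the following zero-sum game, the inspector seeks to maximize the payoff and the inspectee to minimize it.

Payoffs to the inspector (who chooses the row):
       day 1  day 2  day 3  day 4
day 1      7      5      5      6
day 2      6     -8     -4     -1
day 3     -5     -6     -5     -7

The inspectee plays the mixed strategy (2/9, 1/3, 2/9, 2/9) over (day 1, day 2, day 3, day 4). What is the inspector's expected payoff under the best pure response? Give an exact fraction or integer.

day 1: (7)·(2/9) + (5)·(1/3) + (5)·(2/9) + (6)·(2/9) = 17/3.
day 2: (6)·(2/9) + (-8)·(1/3) + (-4)·(2/9) + (-1)·(2/9) = -22/9.
day 3: (-5)·(2/9) + (-6)·(1/3) + (-5)·(2/9) + (-7)·(2/9) = -52/9.
The best pure response is day 1 with expected payoff 17/3.

17/3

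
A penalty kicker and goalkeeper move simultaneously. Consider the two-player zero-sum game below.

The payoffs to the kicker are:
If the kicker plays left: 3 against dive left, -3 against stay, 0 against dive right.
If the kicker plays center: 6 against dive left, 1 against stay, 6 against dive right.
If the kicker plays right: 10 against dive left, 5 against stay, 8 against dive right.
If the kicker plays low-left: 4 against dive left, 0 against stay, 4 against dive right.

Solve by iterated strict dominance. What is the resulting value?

Row left is strictly dominated by row center (6>3, 1>-3, 6>0); eliminate left.
Row low-left is strictly dominated by row center (6>4, 1>0, 6>4); eliminate low-left.
Row center is strictly dominated by row right (10>6, 5>1, 8>6); eliminate center.
Column dive left is strictly dominated by stay for the goalkeeper (5<10); eliminate dive left.
Column dive right is strictly dominated by stay for the goalkeeper (5<8); eliminate dive right.
Only (right, stay) remains, with payoff 5.

5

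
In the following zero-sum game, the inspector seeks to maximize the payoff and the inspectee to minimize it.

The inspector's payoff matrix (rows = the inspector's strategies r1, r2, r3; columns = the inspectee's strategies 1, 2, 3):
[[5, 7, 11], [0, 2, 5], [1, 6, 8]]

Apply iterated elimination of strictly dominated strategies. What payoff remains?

5

Row r3 is strictly dominated by row r1 (5>1, 7>6, 11>8); eliminate r3.
Row r2 is strictly dominated by row r1 (5>0, 7>2, 11>5); eliminate r2.
Column 3 is strictly dominated by 1 for the inspectee (5<11); eliminate 3.
Column 2 is strictly dominated by 1 for the inspectee (5<7); eliminate 2.
Only (r1, 1) remains, with payoff 5.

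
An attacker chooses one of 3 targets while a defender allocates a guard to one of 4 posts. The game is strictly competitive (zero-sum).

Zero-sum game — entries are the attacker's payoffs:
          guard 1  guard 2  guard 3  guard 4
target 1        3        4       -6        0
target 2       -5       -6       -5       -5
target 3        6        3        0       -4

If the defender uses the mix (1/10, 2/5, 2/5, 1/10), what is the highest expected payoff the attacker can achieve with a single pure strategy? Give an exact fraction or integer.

target 1: (3)·(1/10) + (4)·(2/5) + (-6)·(2/5) + (0)·(1/10) = -1/2.
target 2: (-5)·(1/10) + (-6)·(2/5) + (-5)·(2/5) + (-5)·(1/10) = -27/5.
target 3: (6)·(1/10) + (3)·(2/5) + (0)·(2/5) + (-4)·(1/10) = 7/5.
The best pure response is target 3 with expected payoff 7/5.

7/5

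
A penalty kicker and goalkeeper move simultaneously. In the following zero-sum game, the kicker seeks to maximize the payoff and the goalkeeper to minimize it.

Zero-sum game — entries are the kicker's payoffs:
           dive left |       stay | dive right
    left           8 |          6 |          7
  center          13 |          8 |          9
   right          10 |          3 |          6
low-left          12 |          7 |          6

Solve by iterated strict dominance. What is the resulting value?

Column dive left is strictly dominated by stay for the goalkeeper (6<8, 8<13, 3<10, 7<12); eliminate dive left.
Row left is strictly dominated by row center (8>6, 9>7); eliminate left.
Row right is strictly dominated by row center (8>3, 9>6); eliminate right.
Row low-left is strictly dominated by row center (8>7, 9>6); eliminate low-left.
Column dive right is strictly dominated by stay for the goalkeeper (8<9); eliminate dive right.
Only (center, stay) remains, with payoff 8.

8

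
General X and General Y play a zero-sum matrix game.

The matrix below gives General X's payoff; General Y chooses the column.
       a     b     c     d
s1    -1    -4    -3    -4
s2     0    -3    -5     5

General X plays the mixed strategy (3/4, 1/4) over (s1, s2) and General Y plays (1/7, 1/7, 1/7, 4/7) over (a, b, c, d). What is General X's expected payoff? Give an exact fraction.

Against (1/7, 1/7, 1/7, 4/7), each row's expected payoff is s1: -24/7; s2: 12/7.
Taking the (3/4, 1/4)-weighted average: (3/4)·(-24/7) + (1/4)·(12/7) = -15/7.

-15/7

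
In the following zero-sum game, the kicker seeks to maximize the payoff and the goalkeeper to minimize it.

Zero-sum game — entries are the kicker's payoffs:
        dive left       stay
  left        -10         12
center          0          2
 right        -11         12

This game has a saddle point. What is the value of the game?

Row minima: -10, 0, -11 → the kicker's maximin is 0.
Column maxima: 0, 12 → the goalkeeper's minimax is 0.
They coincide at (center, dive left), so the value is 0.

0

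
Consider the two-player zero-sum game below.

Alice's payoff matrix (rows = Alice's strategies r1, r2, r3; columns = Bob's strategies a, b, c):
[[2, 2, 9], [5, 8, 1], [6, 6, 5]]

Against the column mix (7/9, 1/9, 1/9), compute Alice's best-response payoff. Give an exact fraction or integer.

r1: (2)·(7/9) + (2)·(1/9) + (9)·(1/9) = 25/9.
r2: (5)·(7/9) + (8)·(1/9) + (1)·(1/9) = 44/9.
r3: (6)·(7/9) + (6)·(1/9) + (5)·(1/9) = 53/9.
The best pure response is r3 with expected payoff 53/9.

53/9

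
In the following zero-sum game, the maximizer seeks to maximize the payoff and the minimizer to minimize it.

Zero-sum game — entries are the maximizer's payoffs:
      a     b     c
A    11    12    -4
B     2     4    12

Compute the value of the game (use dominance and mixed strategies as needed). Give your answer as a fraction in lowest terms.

Column b is strictly dominated by a for the minimizer (it gives the maximizer more in every row).
The remaining 2×2 game on (A, B) × (a, c) has no saddle point. Let the maximizer play A with probability p; indifference gives 11p + 2(1−p) = −4p + 12(1−p), so p = 2/5.
Similarly the minimizer's optimal q on a is 16/25, and the value is 11·(16/25) + (-4)·(9/25) = 28/5.

28/5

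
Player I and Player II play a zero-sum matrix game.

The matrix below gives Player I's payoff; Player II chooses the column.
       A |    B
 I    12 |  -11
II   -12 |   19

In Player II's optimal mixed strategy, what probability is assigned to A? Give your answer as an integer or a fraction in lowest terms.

Row minima are -11 and -12, so Player I's maximin is -11; column maxima are 12 and 19, so Player II's minimax is 12. These differ, so the equilibrium is in mixed strategies.
Let Player II play A with probability q. Player I is indifferent when 12q − 11(1−q) = −12q + 19(1−q), giving q = 5/9.

5/9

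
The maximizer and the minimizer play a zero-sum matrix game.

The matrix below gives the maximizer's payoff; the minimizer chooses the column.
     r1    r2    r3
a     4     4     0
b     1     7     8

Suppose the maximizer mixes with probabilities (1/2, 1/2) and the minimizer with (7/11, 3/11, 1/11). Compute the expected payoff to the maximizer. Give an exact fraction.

38/11

Against (7/11, 3/11, 1/11), each row's expected payoff is a: 40/11; b: 36/11.
Taking the (1/2, 1/2)-weighted average: (1/2)·(40/11) + (1/2)·(36/11) = 38/11.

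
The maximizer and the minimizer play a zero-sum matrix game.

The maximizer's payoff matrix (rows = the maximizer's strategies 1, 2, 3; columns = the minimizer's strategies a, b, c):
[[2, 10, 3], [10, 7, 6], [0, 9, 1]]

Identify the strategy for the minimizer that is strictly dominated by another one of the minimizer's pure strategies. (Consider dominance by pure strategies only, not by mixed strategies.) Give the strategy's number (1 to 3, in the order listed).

The minimizer prefers columns that give the maximizer less. Compare b with c: 3 < 10, 6 < 7, 1 < 9.
So c strictly dominates b for the minimizer; b is strictly dominated.

2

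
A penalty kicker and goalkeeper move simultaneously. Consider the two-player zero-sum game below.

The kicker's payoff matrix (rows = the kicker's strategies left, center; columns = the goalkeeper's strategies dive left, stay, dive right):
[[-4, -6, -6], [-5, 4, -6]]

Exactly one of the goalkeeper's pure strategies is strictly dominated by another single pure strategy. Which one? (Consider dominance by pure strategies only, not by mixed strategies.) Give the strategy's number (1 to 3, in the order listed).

The goalkeeper prefers columns that give the kicker less. Compare dive left with dive right: -6 < -4, -6 < -5.
So dive right strictly dominates dive left for the goalkeeper; dive left is strictly dominated.

1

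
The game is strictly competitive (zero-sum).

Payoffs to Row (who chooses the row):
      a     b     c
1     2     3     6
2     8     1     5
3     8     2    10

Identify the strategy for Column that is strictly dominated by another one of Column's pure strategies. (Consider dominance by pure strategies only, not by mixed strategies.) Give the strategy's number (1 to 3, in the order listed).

3

Column prefers columns that give Row less. Compare c with b: 3 < 6, 1 < 5, 2 < 10.
So b strictly dominates c for Column; c is strictly dominated.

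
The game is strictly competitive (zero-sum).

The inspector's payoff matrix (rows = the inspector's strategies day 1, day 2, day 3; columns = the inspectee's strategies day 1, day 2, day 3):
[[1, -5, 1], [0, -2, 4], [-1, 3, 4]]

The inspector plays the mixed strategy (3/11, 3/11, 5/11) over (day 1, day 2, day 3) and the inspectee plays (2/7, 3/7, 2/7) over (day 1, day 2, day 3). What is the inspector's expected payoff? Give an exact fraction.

Against (2/7, 3/7, 2/7), each row's expected payoff is day 1: -11/7; day 2: 2/7; day 3: 15/7.
Taking the (3/11, 3/11, 5/11)-weighted average: (3/11)·(-11/7) + (3/11)·(2/7) + (5/11)·(15/7) = 48/77.

48/77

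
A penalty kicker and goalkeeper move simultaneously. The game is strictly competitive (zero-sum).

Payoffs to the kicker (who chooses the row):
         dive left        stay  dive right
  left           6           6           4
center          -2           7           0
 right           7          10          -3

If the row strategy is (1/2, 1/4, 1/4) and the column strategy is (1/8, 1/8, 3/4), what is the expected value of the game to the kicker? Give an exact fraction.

Against (1/8, 1/8, 3/4), each row's expected payoff is left: 9/2; center: 5/8; right: -1/8.
Taking the (1/2, 1/4, 1/4)-weighted average: (1/2)·(9/2) + (1/4)·(5/8) + (1/4)·(-1/8) = 19/8.

19/8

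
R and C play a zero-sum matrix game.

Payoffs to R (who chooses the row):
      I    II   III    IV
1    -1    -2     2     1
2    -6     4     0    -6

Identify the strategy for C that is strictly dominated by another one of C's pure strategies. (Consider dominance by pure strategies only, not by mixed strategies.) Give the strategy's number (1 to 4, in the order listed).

3

C prefers columns that give R less. Compare III with I: -1 < 2, -6 < 0.
So I strictly dominates III for C; III is strictly dominated.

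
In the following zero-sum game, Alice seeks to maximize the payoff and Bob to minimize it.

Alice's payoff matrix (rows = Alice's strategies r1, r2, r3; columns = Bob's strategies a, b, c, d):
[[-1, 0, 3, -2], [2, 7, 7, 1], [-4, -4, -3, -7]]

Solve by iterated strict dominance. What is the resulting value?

Row r1 is strictly dominated by row r2 (2>-1, 7>0, 7>3, 1>-2); eliminate r1.
Row r3 is strictly dominated by row r2 (2>-4, 7>-4, 7>-3, 1>-7); eliminate r3.
Column c is strictly dominated by a for Bob (2<7); eliminate c.
Column b is strictly dominated by a for Bob (2<7); eliminate b.
Column a is strictly dominated by d for Bob (1<2); eliminate a.
Only (r2, d) remains, with payoff 1.

1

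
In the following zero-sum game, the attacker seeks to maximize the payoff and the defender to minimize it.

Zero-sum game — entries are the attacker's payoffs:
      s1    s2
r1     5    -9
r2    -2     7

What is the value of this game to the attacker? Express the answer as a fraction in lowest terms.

17/23

Row minima are -9 and -2, so the attacker's maximin is -2; column maxima are 5 and 7, so the defender's minimax is 5. These differ, so the equilibrium is in mixed strategies.
Let the attacker play r1 with probability p. The defender is indifferent when 5p − 2(1−p) = −9p + 7(1−p), giving p = 9/23.
Let the defender play s1 with probability q. The attacker is indifferent when 5q − 9(1−q) = −2q + 7(1−q), giving q = 16/23.
The value is 5·(16/23) + (-9)·(7/23) = 17/23.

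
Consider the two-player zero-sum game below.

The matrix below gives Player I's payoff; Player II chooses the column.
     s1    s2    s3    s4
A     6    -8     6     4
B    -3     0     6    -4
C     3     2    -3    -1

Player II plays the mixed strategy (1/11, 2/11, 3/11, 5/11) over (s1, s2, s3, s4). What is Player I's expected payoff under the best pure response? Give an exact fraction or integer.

28/11

A: (6)·(1/11) + (-8)·(2/11) + (6)·(3/11) + (4)·(5/11) = 28/11.
B: (-3)·(1/11) + (0)·(2/11) + (6)·(3/11) + (-4)·(5/11) = -5/11.
C: (3)·(1/11) + (2)·(2/11) + (-3)·(3/11) + (-1)·(5/11) = -7/11.
The best pure response is A with expected payoff 28/11.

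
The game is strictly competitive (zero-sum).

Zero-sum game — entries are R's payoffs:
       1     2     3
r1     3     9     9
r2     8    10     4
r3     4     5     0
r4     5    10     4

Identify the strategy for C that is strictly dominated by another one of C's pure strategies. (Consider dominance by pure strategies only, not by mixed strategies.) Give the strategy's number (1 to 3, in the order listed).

2

C prefers columns that give R less. Compare 2 with 1: 3 < 9, 8 < 10, 4 < 5, 5 < 10.
So 1 strictly dominates 2 for C; 2 is strictly dominated.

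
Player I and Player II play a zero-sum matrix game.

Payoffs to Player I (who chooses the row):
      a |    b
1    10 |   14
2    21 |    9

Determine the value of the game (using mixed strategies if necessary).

51/4

Row minima are 10 and 9, so Player I's maximin is 10; column maxima are 21 and 14, so Player II's minimax is 14. These differ, so the equilibrium is in mixed strategies.
Let Player I play 1 with probability p. Player II is indifferent when 10p + 21(1−p) = 14p + 9(1−p), giving p = 3/4.
Let Player II play a with probability q. Player I is indifferent when 10q + 14(1−q) = 21q + 9(1−q), giving q = 5/16.
The value is 10·(5/16) + (14)·(11/16) = 51/4.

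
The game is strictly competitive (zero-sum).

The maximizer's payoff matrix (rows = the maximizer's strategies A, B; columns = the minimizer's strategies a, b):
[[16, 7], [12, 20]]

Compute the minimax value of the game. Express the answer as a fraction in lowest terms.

236/17

Row minima are 7 and 12, so the maximizer's maximin is 12; column maxima are 16 and 20, so the minimizer's minimax is 16. These differ, so the equilibrium is in mixed strategies.
Let the maximizer play A with probability p. The minimizer is indifferent when 16p + 12(1−p) = 7p + 20(1−p), giving p = 8/17.
Let the minimizer play a with probability q. The maximizer is indifferent when 16q + 7(1−q) = 12q + 20(1−q), giving q = 13/17.
The value is 16·(13/17) + (7)·(4/17) = 236/17.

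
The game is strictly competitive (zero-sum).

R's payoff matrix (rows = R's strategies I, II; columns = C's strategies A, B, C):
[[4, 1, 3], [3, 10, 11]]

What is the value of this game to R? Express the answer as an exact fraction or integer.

Column C is strictly dominated by B for C (it gives R more in every row).
The remaining 2×2 game on (I, II) × (A, B) has no saddle point. Let R play I with probability p; indifference gives 4p + 3(1−p) = p + 10(1−p), so p = 7/10.
Similarly C's optimal q on A is 9/10, and the value is 4·(9/10) + (1)·(1/10) = 37/10.

37/10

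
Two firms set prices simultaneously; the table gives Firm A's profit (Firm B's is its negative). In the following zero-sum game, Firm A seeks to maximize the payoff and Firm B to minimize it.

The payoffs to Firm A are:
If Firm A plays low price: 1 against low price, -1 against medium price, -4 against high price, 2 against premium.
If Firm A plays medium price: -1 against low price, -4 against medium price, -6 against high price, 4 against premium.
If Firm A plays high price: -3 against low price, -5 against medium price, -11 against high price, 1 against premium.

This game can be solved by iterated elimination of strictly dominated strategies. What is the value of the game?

Column medium price is strictly dominated by high price for Firm B (-4<-1, -6<-4, -11<-5); eliminate medium price.
Column low price is strictly dominated by high price for Firm B (-4<1, -6<-1, -11<-3); eliminate low price.
Column premium is strictly dominated by high price for Firm B (-4<2, -6<4, -11<1); eliminate premium.
Row high price is strictly dominated by row low price (-4>-11); eliminate high price.
Row medium price is strictly dominated by row low price (-4>-6); eliminate medium price.
Only (low price, high price) remains, with payoff -4.

-4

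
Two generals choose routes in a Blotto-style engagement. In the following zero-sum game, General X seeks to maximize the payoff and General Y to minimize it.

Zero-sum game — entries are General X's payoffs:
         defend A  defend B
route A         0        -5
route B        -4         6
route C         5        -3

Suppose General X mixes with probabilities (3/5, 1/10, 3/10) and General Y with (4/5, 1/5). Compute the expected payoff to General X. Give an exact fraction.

11/50

Against (4/5, 1/5), each row's expected payoff is route A: -1; route B: -2; route C: 17/5.
Taking the (3/5, 1/10, 3/10)-weighted average: (3/5)·(-1) + (1/10)·(-2) + (3/10)·(17/5) = 11/50.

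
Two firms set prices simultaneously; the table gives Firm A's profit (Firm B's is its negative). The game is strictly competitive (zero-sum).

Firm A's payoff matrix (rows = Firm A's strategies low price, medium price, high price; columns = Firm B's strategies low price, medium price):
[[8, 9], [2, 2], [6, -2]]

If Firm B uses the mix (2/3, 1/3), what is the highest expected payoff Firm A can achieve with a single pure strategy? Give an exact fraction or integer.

low price: (8)·(2/3) + (9)·(1/3) = 25/3.
medium price: (2)·(2/3) + (2)·(1/3) = 2.
high price: (6)·(2/3) + (-2)·(1/3) = 10/3.
The best pure response is low price with expected payoff 25/3.

25/3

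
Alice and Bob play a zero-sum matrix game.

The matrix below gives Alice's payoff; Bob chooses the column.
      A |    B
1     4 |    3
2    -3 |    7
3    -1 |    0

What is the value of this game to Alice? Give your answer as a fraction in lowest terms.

37/11

Row 3 is strictly dominated by row 1, so Alice never plays it.
The remaining 2×2 game on (1, 2) × (A, B) has no saddle point. Let Alice play 1 with probability p; indifference gives 4p − 3(1−p) = 3p + 7(1−p), so p = 10/11.
Similarly Bob's optimal q on A is 4/11, and the value is 4·(4/11) + (3)·(7/11) = 37/11.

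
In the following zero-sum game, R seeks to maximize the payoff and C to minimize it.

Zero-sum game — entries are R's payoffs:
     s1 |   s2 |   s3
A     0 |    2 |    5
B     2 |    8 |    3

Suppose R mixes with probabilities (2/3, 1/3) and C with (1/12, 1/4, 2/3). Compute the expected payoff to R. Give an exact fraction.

71/18

Against (1/12, 1/4, 2/3), each row's expected payoff is A: 23/6; B: 25/6.
Taking the (2/3, 1/3)-weighted average: (2/3)·(23/6) + (1/3)·(25/6) = 71/18.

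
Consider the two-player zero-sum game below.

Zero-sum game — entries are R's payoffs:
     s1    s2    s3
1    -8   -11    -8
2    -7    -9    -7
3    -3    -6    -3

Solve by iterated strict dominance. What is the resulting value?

Row 2 is strictly dominated by row 3 (-3>-7, -6>-9, -3>-7); eliminate 2.
Column s3 is strictly dominated by s2 for C (-11<-8, -6<-3); eliminate s3.
Column s1 is strictly dominated by s2 for C (-11<-8, -6<-3); eliminate s1.
Row 1 is strictly dominated by row 3 (-6>-11); eliminate 1.
Only (3, s2) remains, with payoff -6.

-6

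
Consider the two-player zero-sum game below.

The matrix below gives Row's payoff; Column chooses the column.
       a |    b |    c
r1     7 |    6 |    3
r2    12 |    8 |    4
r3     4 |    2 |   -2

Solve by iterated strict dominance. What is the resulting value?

4

Row r1 is strictly dominated by row r2 (12>7, 8>6, 4>3); eliminate r1.
Row r3 is strictly dominated by row r2 (12>4, 8>2, 4>-2); eliminate r3.
Column a is strictly dominated by b for Column (8<12); eliminate a.
Column b is strictly dominated by c for Column (4<8); eliminate b.
Only (r2, c) remains, with payoff 4.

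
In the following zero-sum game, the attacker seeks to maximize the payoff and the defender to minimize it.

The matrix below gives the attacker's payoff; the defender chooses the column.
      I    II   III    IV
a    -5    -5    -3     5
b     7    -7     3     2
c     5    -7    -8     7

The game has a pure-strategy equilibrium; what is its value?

-5

Row minima: -5, -7, -8 → the attacker's maximin is -5.
Column maxima: 7, -5, 3, 7 → the defender's minimax is -5.
They coincide at (a, II), so the value is -5.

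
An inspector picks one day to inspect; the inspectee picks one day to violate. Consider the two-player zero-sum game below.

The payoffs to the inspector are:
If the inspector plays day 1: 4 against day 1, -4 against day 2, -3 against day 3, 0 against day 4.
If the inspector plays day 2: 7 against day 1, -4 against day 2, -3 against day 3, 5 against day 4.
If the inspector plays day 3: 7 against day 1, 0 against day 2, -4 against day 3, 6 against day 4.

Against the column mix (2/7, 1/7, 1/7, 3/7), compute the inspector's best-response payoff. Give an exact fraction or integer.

4

day 1: (4)·(2/7) + (-4)·(1/7) + (-3)·(1/7) + (0)·(3/7) = 1/7.
day 2: (7)·(2/7) + (-4)·(1/7) + (-3)·(1/7) + (5)·(3/7) = 22/7.
day 3: (7)·(2/7) + (0)·(1/7) + (-4)·(1/7) + (6)·(3/7) = 4.
The best pure response is day 3 with expected payoff 4.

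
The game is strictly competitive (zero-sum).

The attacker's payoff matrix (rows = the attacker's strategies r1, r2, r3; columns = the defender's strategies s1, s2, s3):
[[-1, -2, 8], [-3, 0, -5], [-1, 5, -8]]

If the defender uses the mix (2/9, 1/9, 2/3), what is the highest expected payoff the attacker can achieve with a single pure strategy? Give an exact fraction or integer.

44/9

r1: (-1)·(2/9) + (-2)·(1/9) + (8)·(2/3) = 44/9.
r2: (-3)·(2/9) + (0)·(1/9) + (-5)·(2/3) = -4.
r3: (-1)·(2/9) + (5)·(1/9) + (-8)·(2/3) = -5.
The best pure response is r1 with expected payoff 44/9.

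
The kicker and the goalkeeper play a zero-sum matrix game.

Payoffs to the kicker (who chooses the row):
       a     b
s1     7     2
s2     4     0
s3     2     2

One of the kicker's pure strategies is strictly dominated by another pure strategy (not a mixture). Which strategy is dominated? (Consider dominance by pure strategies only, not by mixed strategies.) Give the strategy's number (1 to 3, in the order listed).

2

Compare s2 with s1: 7 > 4, 2 > 0.
So s1 strictly dominates s2 for the kicker; s2 is strictly dominated.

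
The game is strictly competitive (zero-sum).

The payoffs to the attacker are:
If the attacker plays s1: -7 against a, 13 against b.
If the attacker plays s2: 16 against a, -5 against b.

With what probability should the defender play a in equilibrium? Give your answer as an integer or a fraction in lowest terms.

Row minima are -7 and -5, so the attacker's maximin is -5; column maxima are 16 and 13, so the defender's minimax is 13. These differ, so the equilibrium is in mixed strategies.
Let the defender play a with probability q. The attacker is indifferent when −7q + 13(1−q) = 16q − 5(1−q), giving q = 18/41.

18/41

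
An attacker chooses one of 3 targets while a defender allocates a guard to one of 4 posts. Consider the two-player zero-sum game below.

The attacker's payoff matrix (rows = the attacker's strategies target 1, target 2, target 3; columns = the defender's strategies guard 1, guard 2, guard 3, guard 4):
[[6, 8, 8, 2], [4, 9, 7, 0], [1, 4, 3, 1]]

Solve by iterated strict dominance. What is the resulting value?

2

Row target 3 is strictly dominated by row target 1 (6>1, 8>4, 8>3, 2>1); eliminate target 3.
Column guard 3 is strictly dominated by guard 1 for the defender (6<8, 4<7); eliminate guard 3.
Column guard 2 is strictly dominated by guard 1 for the defender (6<8, 4<9); eliminate guard 2.
Column guard 1 is strictly dominated by guard 4 for the defender (2<6, 0<4); eliminate guard 1.
Row target 2 is strictly dominated by row target 1 (2>0); eliminate target 2.
Only (target 1, guard 4) remains, with payoff 2.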